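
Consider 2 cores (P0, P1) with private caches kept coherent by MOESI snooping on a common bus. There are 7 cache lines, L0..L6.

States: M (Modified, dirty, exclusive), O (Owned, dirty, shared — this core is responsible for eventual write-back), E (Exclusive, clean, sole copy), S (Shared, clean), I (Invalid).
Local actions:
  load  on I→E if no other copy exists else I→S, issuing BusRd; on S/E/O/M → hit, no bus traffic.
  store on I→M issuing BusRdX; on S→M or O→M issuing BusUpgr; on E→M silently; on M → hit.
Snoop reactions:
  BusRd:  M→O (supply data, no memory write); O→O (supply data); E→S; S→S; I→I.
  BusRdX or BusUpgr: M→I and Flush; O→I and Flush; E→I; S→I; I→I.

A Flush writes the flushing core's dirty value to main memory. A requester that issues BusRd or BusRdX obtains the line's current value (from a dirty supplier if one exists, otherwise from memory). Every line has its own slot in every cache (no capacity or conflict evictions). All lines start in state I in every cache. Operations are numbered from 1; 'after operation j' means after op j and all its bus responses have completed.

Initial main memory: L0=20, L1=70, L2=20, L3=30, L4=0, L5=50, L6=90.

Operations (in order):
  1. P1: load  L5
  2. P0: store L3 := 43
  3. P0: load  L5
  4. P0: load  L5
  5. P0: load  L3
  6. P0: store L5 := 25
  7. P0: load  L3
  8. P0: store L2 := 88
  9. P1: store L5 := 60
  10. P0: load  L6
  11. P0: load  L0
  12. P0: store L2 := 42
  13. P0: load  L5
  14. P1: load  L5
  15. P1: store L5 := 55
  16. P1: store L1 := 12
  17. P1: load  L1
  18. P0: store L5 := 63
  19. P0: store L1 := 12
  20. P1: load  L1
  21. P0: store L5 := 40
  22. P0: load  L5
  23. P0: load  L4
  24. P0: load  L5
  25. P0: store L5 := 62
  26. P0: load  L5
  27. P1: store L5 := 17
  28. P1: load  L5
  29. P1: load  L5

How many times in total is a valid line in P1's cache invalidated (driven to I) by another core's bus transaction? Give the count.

[1] P1: load  L5 | P0:I, P1:E(50) | bus: BusRd
[2] P0: store L3 := 43 | P0:M(43), P1:I | bus: BusRdX
[3] P0: load  L5 | P0:S(50), P1:S(50) | bus: BusRd
[4] P0: load  L5 | P0:S(50), P1:S(50) | bus: none
[5] P0: load  L3 | P0:M(43), P1:I | bus: none
[6] P0: store L5 := 25 | P0:M(25), P1:I | bus: BusUpgr
[7] P0: load  L3 | P0:M(43), P1:I | bus: none
[8] P0: store L2 := 88 | P0:M(88), P1:I | bus: BusRdX
[9] P1: store L5 := 60 | P0:I, P1:M(60) | bus: BusRdX,Flush
[10] P0: load  L6 | P0:E(90), P1:I | bus: BusRd
[11] P0: load  L0 | P0:E(20), P1:I | bus: BusRd
[12] P0: store L2 := 42 | P0:M(42), P1:I | bus: none
[13] P0: load  L5 | P0:S(60), P1:O(60) | bus: BusRd
[14] P1: load  L5 | P0:S(60), P1:O(60) | bus: none
[15] P1: store L5 := 55 | P0:I, P1:M(55) | bus: BusUpgr
[16] P1: store L1 := 12 | P0:I, P1:M(12) | bus: BusRdX
[17] P1: load  L1 | P0:I, P1:M(12) | bus: none
[18] P0: store L5 := 63 | P0:M(63), P1:I | bus: BusRdX,Flush
[19] P0: store L1 := 12 | P0:M(12), P1:I | bus: BusRdX,Flush
[20] P1: load  L1 | P0:O(12), P1:S(12) | bus: BusRd
[21] P0: store L5 := 40 | P0:M(40), P1:I | bus: none
[22] P0: load  L5 | P0:M(40), P1:I | bus: none
[23] P0: load  L4 | P0:E(0), P1:I | bus: BusRd
[24] P0: load  L5 | P0:M(40), P1:I | bus: none
[25] P0: store L5 := 62 | P0:M(62), P1:I | bus: none
[26] P0: load  L5 | P0:M(62), P1:I | bus: none
[27] P1: store L5 := 17 | P0:I, P1:M(17) | bus: BusRdX,Flush
[28] P1: load  L5 | P0:I, P1:M(17) | bus: none
[29] P1: load  L5 | P0:I, P1:M(17) | bus: none

invalidations = 3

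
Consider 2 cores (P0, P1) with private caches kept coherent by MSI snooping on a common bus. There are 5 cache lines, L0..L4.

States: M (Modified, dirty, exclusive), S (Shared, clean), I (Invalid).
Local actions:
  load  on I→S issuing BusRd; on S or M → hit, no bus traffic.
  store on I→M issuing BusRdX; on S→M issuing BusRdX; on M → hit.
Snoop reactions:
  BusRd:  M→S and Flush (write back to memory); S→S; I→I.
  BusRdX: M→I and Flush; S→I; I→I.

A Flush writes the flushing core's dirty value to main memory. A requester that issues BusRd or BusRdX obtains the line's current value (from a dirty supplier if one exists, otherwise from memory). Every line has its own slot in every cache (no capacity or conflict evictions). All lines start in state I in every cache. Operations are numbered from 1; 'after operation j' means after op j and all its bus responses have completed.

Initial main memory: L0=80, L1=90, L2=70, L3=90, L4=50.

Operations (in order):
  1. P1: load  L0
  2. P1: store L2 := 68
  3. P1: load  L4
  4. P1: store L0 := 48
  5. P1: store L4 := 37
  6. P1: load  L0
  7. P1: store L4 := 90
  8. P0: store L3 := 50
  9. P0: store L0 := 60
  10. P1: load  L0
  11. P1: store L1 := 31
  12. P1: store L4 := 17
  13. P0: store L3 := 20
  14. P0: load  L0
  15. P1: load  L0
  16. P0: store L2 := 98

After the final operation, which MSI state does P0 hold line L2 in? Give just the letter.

1. P1: load  L0  bus=[BusRd]  L0: P0=I P1=S  mem[L0]=80
2. P1: store L2 := 68  bus=[BusRdX]  L2: P0=I P1=M  mem[L2]=70
3. P1: load  L4  bus=[BusRd]  L4: P0=I P1=S  mem[L4]=50
4. P1: store L0 := 48  bus=[BusRdX]  L0: P0=I P1=M  mem[L0]=80
5. P1: store L4 := 37  bus=[BusRdX]  L4: P0=I P1=M  mem[L4]=50
6. P1: load  L0  bus=[-]  L0: P0=I P1=M  mem[L0]=80
7. P1: store L4 := 90  bus=[-]  L4: P0=I P1=M  mem[L4]=50
8. P0: store L3 := 50  bus=[BusRdX]  L3: P0=M P1=I  mem[L3]=90
9. P0: store L0 := 60  bus=[BusRdX,Flush]  L0: P0=M P1=I  mem[L0]=48
10. P1: load  L0  bus=[BusRd,Flush]  L0: P0=S P1=S  mem[L0]=60
11. P1: store L1 := 31  bus=[BusRdX]  L1: P0=I P1=M  mem[L1]=90
12. P1: store L4 := 17  bus=[-]  L4: P0=I P1=M  mem[L4]=50
13. P0: store L3 := 20  bus=[-]  L3: P0=M P1=I  mem[L3]=90
14. P0: load  L0  bus=[-]  L0: P0=S P1=S  mem[L0]=60
15. P1: load  L0  bus=[-]  L0: P0=S P1=S  mem[L0]=60
16. P0: store L2 := 98  bus=[BusRdX,Flush]  L2: P0=M P1=I  mem[L2]=68

state = M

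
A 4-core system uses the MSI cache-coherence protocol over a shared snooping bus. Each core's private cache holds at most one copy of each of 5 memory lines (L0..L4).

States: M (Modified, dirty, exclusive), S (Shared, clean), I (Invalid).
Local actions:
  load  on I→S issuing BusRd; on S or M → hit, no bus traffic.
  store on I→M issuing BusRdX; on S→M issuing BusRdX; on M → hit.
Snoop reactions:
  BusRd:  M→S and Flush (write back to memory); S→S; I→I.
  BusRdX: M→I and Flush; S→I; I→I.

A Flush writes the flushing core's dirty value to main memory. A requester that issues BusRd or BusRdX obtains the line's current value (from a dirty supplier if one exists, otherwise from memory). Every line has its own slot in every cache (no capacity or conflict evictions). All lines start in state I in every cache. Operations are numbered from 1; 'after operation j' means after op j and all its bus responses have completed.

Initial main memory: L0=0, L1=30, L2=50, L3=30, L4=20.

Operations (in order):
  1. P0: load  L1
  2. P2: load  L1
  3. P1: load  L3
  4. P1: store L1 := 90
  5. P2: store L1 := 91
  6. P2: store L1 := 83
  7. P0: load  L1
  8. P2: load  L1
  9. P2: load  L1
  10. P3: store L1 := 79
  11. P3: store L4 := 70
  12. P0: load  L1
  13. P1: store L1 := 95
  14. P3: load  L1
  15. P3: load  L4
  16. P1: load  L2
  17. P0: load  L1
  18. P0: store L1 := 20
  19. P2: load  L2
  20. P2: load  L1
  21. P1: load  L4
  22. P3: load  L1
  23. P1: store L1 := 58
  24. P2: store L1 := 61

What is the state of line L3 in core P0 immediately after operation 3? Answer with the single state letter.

state = I

1. P0: load  L1  bus=[BusRd]  L1: P0=S P1=I P2=I P3=I  mem[L1]=30
2. P2: load  L1  bus=[BusRd]  L1: P0=S P1=I P2=S P3=I  mem[L1]=30
3. P1: load  L3  bus=[BusRd]  L3: P0=I P1=S P2=I P3=I  mem[L3]=30
4. P1: store L1 := 90  bus=[BusRdX]  L1: P0=I P1=M P2=I P3=I  mem[L1]=30
5. P2: store L1 := 91  bus=[BusRdX,Flush]  L1: P0=I P1=I P2=M P3=I  mem[L1]=90
6. P2: store L1 := 83  bus=[-]  L1: P0=I P1=I P2=M P3=I  mem[L1]=90
7. P0: load  L1  bus=[BusRd,Flush]  L1: P0=S P1=I P2=S P3=I  mem[L1]=83
8. P2: load  L1  bus=[-]  L1: P0=S P1=I P2=S P3=I  mem[L1]=83
9. P2: load  L1  bus=[-]  L1: P0=S P1=I P2=S P3=I  mem[L1]=83
10. P3: store L1 := 79  bus=[BusRdX]  L1: P0=I P1=I P2=I P3=M  mem[L1]=83
11. P3: store L4 := 70  bus=[BusRdX]  L4: P0=I P1=I P2=I P3=M  mem[L4]=20
12. P0: load  L1  bus=[BusRd,Flush]  L1: P0=S P1=I P2=I P3=S  mem[L1]=79
13. P1: store L1 := 95  bus=[BusRdX]  L1: P0=I P1=M P2=I P3=I  mem[L1]=79
14. P3: load  L1  bus=[BusRd,Flush]  L1: P0=I P1=S P2=I P3=S  mem[L1]=95
15. P3: load  L4  bus=[-]  L4: P0=I P1=I P2=I P3=M  mem[L4]=20
16. P1: load  L2  bus=[BusRd]  L2: P0=I P1=S P2=I P3=I  mem[L2]=50
17. P0: load  L1  bus=[BusRd]  L1: P0=S P1=S P2=I P3=S  mem[L1]=95
18. P0: store L1 := 20  bus=[BusRdX]  L1: P0=M P1=I P2=I P3=I  mem[L1]=95
19. P2: load  L2  bus=[BusRd]  L2: P0=I P1=S P2=S P3=I  mem[L2]=50
20. P2: load  L1  bus=[BusRd,Flush]  L1: P0=S P1=I P2=S P3=I  mem[L1]=20
21. P1: load  L4  bus=[BusRd,Flush]  L4: P0=I P1=S P2=I P3=S  mem[L4]=70
22. P3: load  L1  bus=[BusRd]  L1: P0=S P1=I P2=S P3=S  mem[L1]=20
23. P1: store L1 := 58  bus=[BusRdX]  L1: P0=I P1=M P2=I P3=I  mem[L1]=20
24. P2: store L1 := 61  bus=[BusRdX,Flush]  L1: P0=I P1=I P2=M P3=I  mem[L1]=58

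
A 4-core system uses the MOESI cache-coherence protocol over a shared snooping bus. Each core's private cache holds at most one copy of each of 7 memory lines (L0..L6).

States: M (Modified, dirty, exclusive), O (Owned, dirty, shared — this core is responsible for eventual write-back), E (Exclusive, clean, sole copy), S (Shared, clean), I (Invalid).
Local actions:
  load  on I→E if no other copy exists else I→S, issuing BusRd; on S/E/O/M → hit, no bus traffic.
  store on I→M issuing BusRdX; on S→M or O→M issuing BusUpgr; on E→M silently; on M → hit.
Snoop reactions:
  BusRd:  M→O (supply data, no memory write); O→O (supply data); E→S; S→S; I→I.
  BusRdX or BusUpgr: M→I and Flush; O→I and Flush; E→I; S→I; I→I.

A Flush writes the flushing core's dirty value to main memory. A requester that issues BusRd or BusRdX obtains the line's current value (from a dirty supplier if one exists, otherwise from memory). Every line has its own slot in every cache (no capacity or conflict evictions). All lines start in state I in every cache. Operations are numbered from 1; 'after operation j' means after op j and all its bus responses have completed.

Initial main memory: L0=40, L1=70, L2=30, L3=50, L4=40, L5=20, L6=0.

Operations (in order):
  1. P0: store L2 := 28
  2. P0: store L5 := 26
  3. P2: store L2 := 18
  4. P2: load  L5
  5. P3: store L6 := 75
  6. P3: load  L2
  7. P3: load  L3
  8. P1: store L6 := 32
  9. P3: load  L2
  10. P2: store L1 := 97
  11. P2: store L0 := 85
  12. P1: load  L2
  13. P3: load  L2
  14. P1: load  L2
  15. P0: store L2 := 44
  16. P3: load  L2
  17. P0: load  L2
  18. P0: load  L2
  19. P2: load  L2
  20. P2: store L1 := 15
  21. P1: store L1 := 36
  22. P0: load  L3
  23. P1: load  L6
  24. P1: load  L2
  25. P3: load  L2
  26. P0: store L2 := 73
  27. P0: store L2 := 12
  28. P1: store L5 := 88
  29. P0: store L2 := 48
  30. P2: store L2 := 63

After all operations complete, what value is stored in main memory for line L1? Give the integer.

memory[L1] = 15

1. P0: store L2 := 28  bus=[BusRdX]  L2: P0=M P1=I P2=I P3=I  mem[L2]=30
2. P0: store L5 := 26  bus=[BusRdX]  L5: P0=M P1=I P2=I P3=I  mem[L5]=20
3. P2: store L2 := 18  bus=[BusRdX,Flush]  L2: P0=I P1=I P2=M P3=I  mem[L2]=28
4. P2: load  L5  bus=[BusRd]  L5: P0=O P1=I P2=S P3=I  mem[L5]=20
5. P3: store L6 := 75  bus=[BusRdX]  L6: P0=I P1=I P2=I P3=M  mem[L6]=0
6. P3: load  L2  bus=[BusRd]  L2: P0=I P1=I P2=O P3=S  mem[L2]=28
7. P3: load  L3  bus=[BusRd]  L3: P0=I P1=I P2=I P3=E  mem[L3]=50
8. P1: store L6 := 32  bus=[BusRdX,Flush]  L6: P0=I P1=M P2=I P3=I  mem[L6]=75
9. P3: load  L2  bus=[-]  L2: P0=I P1=I P2=O P3=S  mem[L2]=28
10. P2: store L1 := 97  bus=[BusRdX]  L1: P0=I P1=I P2=M P3=I  mem[L1]=70
11. P2: store L0 := 85  bus=[BusRdX]  L0: P0=I P1=I P2=M P3=I  mem[L0]=40
12. P1: load  L2  bus=[BusRd]  L2: P0=I P1=S P2=O P3=S  mem[L2]=28
13. P3: load  L2  bus=[-]  L2: P0=I P1=S P2=O P3=S  mem[L2]=28
14. P1: load  L2  bus=[-]  L2: P0=I P1=S P2=O P3=S  mem[L2]=28
15. P0: store L2 := 44  bus=[BusRdX,Flush]  L2: P0=M P1=I P2=I P3=I  mem[L2]=18
16. P3: load  L2  bus=[BusRd]  L2: P0=O P1=I P2=I P3=S  mem[L2]=18
17. P0: load  L2  bus=[-]  L2: P0=O P1=I P2=I P3=S  mem[L2]=18
18. P0: load  L2  bus=[-]  L2: P0=O P1=I P2=I P3=S  mem[L2]=18
19. P2: load  L2  bus=[BusRd]  L2: P0=O P1=I P2=S P3=S  mem[L2]=18
20. P2: store L1 := 15  bus=[-]  L1: P0=I P1=I P2=M P3=I  mem[L1]=70
21. P1: store L1 := 36  bus=[BusRdX,Flush]  L1: P0=I P1=M P2=I P3=I  mem[L1]=15
22. P0: load  L3  bus=[BusRd]  L3: P0=S P1=I P2=I P3=S  mem[L3]=50
23. P1: load  L6  bus=[-]  L6: P0=I P1=M P2=I P3=I  mem[L6]=75
24. P1: load  L2  bus=[BusRd]  L2: P0=O P1=S P2=S P3=S  mem[L2]=18
25. P3: load  L2  bus=[-]  L2: P0=O P1=S P2=S P3=S  mem[L2]=18
26. P0: store L2 := 73  bus=[BusUpgr]  L2: P0=M P1=I P2=I P3=I  mem[L2]=18
27. P0: store L2 := 12  bus=[-]  L2: P0=M P1=I P2=I P3=I  mem[L2]=18
28. P1: store L5 := 88  bus=[BusRdX,Flush]  L5: P0=I P1=M P2=I P3=I  mem[L5]=26
29. P0: store L2 := 48  bus=[-]  L2: P0=M P1=I P2=I P3=I  mem[L2]=18
30. P2: store L2 := 63  bus=[BusRdX,Flush]  L2: P0=I P1=I P2=M P3=I  mem[L2]=48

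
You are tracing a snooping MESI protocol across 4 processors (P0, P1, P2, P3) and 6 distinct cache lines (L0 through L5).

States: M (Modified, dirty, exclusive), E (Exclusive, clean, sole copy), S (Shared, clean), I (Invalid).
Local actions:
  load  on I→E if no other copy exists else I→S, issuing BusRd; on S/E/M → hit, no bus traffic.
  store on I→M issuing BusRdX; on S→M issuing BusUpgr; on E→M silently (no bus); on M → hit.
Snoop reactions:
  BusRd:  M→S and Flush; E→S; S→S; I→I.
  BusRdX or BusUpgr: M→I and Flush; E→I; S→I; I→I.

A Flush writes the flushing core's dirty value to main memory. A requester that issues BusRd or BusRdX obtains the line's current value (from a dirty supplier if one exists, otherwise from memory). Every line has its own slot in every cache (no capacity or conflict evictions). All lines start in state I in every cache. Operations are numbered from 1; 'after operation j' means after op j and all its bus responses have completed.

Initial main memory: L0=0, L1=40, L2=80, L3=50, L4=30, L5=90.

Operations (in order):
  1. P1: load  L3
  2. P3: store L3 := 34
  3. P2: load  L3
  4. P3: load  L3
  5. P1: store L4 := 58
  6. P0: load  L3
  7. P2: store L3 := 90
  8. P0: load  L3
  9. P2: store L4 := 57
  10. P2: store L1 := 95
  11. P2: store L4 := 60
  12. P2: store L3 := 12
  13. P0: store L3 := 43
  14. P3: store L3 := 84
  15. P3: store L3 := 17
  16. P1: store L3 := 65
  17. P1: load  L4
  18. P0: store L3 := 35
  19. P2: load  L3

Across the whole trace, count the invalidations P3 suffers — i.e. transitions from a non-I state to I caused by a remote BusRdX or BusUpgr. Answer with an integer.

step 1: P1: load  L3  ⟶  IEII  (L3)  txn=BusRd  M[L3]=50
step 2: P3: store L3 := 34  ⟶  IIIM  (L3)  txn=BusRdX  M[L3]=50
step 3: P2: load  L3  ⟶  IISS  (L3)  txn=BusRd+Flush  M[L3]=34
step 4: P3: load  L3  ⟶  IISS  (L3)  txn=∅  M[L3]=34
step 5: P1: store L4 := 58  ⟶  IMII  (L4)  txn=BusRdX  M[L4]=30
step 6: P0: load  L3  ⟶  SISS  (L3)  txn=BusRd  M[L3]=34
step 7: P2: store L3 := 90  ⟶  IIMI  (L3)  txn=BusUpgr  M[L3]=34
step 8: P0: load  L3  ⟶  SISI  (L3)  txn=BusRd+Flush  M[L3]=90
step 9: P2: store L4 := 57  ⟶  IIMI  (L4)  txn=BusRdX+Flush  M[L4]=58
step 10: P2: store L1 := 95  ⟶  IIMI  (L1)  txn=BusRdX  M[L1]=40
step 11: P2: store L4 := 60  ⟶  IIMI  (L4)  txn=∅  M[L4]=58
step 12: P2: store L3 := 12  ⟶  IIMI  (L3)  txn=BusUpgr  M[L3]=90
step 13: P0: store L3 := 43  ⟶  MIII  (L3)  txn=BusRdX+Flush  M[L3]=12
step 14: P3: store L3 := 84  ⟶  IIIM  (L3)  txn=BusRdX+Flush  M[L3]=43
step 15: P3: store L3 := 17  ⟶  IIIM  (L3)  txn=∅  M[L3]=43
step 16: P1: store L3 := 65  ⟶  IMII  (L3)  txn=BusRdX+Flush  M[L3]=17
step 17: P1: load  L4  ⟶  ISSI  (L4)  txn=BusRd+Flush  M[L4]=60
step 18: P0: store L3 := 35  ⟶  MIII  (L3)  txn=BusRdX+Flush  M[L3]=65
step 19: P2: load  L3  ⟶  SISI  (L3)  txn=BusRd+Flush  M[L3]=35

invalidations = 2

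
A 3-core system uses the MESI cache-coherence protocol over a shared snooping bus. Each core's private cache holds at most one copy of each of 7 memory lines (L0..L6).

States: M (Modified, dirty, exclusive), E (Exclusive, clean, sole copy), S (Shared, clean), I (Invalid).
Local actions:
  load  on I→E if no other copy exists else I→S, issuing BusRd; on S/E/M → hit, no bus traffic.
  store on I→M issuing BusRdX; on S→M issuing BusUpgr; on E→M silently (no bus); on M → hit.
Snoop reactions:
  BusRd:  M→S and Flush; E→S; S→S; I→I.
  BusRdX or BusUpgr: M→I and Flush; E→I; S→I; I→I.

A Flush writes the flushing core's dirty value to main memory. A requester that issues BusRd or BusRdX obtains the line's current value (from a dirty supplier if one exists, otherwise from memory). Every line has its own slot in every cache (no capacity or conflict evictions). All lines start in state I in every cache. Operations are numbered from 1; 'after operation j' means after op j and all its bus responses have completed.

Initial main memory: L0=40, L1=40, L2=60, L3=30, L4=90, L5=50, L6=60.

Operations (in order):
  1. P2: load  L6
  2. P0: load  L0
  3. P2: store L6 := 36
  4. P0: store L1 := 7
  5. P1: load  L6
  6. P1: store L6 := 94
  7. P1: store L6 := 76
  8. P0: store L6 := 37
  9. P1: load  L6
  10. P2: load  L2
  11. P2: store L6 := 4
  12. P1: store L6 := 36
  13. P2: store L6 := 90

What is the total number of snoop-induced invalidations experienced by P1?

1. P2: load  L6  bus=[BusRd]  L6: P0=I P1=I P2=E  mem[L6]=60
2. P0: load  L0  bus=[BusRd]  L0: P0=E P1=I P2=I  mem[L0]=40
3. P2: store L6 := 36  bus=[-]  L6: P0=I P1=I P2=M  mem[L6]=60
4. P0: store L1 := 7  bus=[BusRdX]  L1: P0=M P1=I P2=I  mem[L1]=40
5. P1: load  L6  bus=[BusRd,Flush]  L6: P0=I P1=S P2=S  mem[L6]=36
6. P1: store L6 := 94  bus=[BusUpgr]  L6: P0=I P1=M P2=I  mem[L6]=36
7. P1: store L6 := 76  bus=[-]  L6: P0=I P1=M P2=I  mem[L6]=36
8. P0: store L6 := 37  bus=[BusRdX,Flush]  L6: P0=M P1=I P2=I  mem[L6]=76
9. P1: load  L6  bus=[BusRd,Flush]  L6: P0=S P1=S P2=I  mem[L6]=37
10. P2: load  L2  bus=[BusRd]  L2: P0=I P1=I P2=E  mem[L2]=60
11. P2: store L6 := 4  bus=[BusRdX]  L6: P0=I P1=I P2=M  mem[L6]=37
12. P1: store L6 := 36  bus=[BusRdX,Flush]  L6: P0=I P1=M P2=I  mem[L6]=4
13. P2: store L6 := 90  bus=[BusRdX,Flush]  L6: P0=I P1=I P2=M  mem[L6]=36

invalidations = 3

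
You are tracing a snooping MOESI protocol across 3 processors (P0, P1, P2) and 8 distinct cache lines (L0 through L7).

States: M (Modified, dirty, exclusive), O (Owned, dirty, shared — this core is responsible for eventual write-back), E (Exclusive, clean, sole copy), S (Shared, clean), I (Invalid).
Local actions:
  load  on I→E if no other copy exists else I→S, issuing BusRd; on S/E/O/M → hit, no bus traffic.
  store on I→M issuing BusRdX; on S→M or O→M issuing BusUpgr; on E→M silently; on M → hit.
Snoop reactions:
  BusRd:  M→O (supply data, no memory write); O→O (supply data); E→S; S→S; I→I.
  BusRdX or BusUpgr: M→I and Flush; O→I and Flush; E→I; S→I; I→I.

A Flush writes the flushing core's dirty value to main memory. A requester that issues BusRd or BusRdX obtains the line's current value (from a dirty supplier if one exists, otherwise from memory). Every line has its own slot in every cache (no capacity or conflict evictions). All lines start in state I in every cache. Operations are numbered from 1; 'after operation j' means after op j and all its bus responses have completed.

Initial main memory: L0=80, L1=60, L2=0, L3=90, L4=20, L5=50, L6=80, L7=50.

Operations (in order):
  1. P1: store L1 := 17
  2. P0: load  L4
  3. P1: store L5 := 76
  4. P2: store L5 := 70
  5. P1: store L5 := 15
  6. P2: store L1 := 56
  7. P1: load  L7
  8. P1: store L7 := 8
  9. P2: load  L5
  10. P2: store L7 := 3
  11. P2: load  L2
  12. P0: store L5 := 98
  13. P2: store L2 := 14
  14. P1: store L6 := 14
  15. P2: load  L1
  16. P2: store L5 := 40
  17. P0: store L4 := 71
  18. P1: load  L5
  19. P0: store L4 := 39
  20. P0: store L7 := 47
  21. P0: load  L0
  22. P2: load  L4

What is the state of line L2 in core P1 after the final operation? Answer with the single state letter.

state = I

[1] P1: store L1 := 17 | P0:I, P1:M(17), P2:I | bus: BusRdX
[2] P0: load  L4 | P0:E(20), P1:I, P2:I | bus: BusRd
[3] P1: store L5 := 76 | P0:I, P1:M(76), P2:I | bus: BusRdX
[4] P2: store L5 := 70 | P0:I, P1:I, P2:M(70) | bus: BusRdX,Flush
[5] P1: store L5 := 15 | P0:I, P1:M(15), P2:I | bus: BusRdX,Flush
[6] P2: store L1 := 56 | P0:I, P1:I, P2:M(56) | bus: BusRdX,Flush
[7] P1: load  L7 | P0:I, P1:E(50), P2:I | bus: BusRd
[8] P1: store L7 := 8 | P0:I, P1:M(8), P2:I | bus: none
[9] P2: load  L5 | P0:I, P1:O(15), P2:S(15) | bus: BusRd
[10] P2: store L7 := 3 | P0:I, P1:I, P2:M(3) | bus: BusRdX,Flush
[11] P2: load  L2 | P0:I, P1:I, P2:E(0) | bus: BusRd
[12] P0: store L5 := 98 | P0:M(98), P1:I, P2:I | bus: BusRdX,Flush
[13] P2: store L2 := 14 | P0:I, P1:I, P2:M(14) | bus: none
[14] P1: store L6 := 14 | P0:I, P1:M(14), P2:I | bus: BusRdX
[15] P2: load  L1 | P0:I, P1:I, P2:M(56) | bus: none
[16] P2: store L5 := 40 | P0:I, P1:I, P2:M(40) | bus: BusRdX,Flush
[17] P0: store L4 := 71 | P0:M(71), P1:I, P2:I | bus: none
[18] P1: load  L5 | P0:I, P1:S(40), P2:O(40) | bus: BusRd
[19] P0: store L4 := 39 | P0:M(39), P1:I, P2:I | bus: none
[20] P0: store L7 := 47 | P0:M(47), P1:I, P2:I | bus: BusRdX,Flush
[21] P0: load  L0 | P0:E(80), P1:I, P2:I | bus: BusRd
[22] P2: load  L4 | P0:O(39), P1:I, P2:S(39) | bus: BusRd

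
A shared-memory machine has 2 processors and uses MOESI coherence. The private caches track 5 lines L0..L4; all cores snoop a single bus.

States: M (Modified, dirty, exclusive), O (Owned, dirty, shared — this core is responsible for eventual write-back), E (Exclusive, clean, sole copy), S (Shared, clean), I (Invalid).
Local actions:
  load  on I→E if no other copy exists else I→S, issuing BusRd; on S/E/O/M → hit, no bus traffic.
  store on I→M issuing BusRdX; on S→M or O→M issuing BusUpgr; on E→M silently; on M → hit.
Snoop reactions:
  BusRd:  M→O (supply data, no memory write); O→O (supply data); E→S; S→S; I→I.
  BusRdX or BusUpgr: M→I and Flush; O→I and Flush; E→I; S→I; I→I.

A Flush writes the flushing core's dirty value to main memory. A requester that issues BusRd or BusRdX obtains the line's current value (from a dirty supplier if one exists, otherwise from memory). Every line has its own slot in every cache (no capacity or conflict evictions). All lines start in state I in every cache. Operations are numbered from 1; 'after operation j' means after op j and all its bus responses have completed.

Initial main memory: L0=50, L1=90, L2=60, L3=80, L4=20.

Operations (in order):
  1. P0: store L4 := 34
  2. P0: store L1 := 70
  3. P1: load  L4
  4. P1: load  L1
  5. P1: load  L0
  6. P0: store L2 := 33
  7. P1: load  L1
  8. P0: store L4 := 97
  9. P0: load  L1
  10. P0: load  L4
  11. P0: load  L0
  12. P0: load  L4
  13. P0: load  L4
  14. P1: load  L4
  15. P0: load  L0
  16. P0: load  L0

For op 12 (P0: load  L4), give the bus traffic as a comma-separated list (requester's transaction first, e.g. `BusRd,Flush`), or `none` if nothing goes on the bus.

  op1 P0: store L4 := 34 → M/I on L4; bus BusRdX; mem=20
  op2 P0: store L1 := 70 → M/I on L1; bus BusRdX; mem=90
  op3 P1: load  L4 → O/S on L4; bus BusRd; mem=20
  op4 P1: load  L1 → O/S on L1; bus BusRd; mem=90
  op5 P1: load  L0 → I/E on L0; bus BusRd; mem=50
  op6 P0: store L2 := 33 → M/I on L2; bus BusRdX; mem=60
  op7 P1: load  L1 → O/S on L1; bus (none); mem=90
  op8 P0: store L4 := 97 → M/I on L4; bus BusUpgr; mem=20
  op9 P0: load  L1 → O/S on L1; bus (none); mem=90
  op10 P0: load  L4 → M/I on L4; bus (none); mem=20
  op11 P0: load  L0 → S/S on L0; bus BusRd; mem=50
  op12 P0: load  L4 → M/I on L4; bus (none); mem=20
  op13 P0: load  L4 → M/I on L4; bus (none); mem=20
  op14 P1: load  L4 → O/S on L4; bus BusRd; mem=20
  op15 P0: load  L0 → S/S on L0; bus (none); mem=50
  op16 P0: load  L0 → S/S on L0; bus (none); mem=50

bus = none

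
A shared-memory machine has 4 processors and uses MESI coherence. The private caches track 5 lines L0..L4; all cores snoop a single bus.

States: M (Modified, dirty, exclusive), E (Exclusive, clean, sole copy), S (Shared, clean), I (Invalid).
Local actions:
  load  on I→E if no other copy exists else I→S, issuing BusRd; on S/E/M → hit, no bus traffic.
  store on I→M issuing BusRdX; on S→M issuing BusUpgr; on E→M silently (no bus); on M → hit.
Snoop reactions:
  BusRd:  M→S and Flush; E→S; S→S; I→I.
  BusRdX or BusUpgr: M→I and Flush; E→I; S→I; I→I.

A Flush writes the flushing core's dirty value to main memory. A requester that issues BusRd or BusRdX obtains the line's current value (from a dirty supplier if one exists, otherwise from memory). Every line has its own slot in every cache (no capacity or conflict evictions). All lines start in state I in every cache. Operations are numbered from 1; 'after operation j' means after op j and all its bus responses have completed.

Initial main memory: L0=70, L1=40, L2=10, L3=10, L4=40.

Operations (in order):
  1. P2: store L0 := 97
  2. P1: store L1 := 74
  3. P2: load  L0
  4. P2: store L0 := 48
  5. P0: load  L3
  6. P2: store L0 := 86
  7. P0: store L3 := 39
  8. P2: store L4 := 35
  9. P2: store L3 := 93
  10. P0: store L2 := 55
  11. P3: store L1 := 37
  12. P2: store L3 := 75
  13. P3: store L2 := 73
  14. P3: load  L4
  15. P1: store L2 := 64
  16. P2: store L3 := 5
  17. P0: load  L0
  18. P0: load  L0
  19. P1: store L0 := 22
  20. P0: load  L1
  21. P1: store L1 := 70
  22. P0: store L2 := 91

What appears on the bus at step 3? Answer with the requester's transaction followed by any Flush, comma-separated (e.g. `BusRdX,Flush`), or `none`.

[1] P2: store L0 := 97 | P0:I, P1:I, P2:M(97), P3:I | bus: BusRdX
[2] P1: store L1 := 74 | P0:I, P1:M(74), P2:I, P3:I | bus: BusRdX
[3] P2: load  L0 | P0:I, P1:I, P2:M(97), P3:I | bus: none
[4] P2: store L0 := 48 | P0:I, P1:I, P2:M(48), P3:I | bus: none
[5] P0: load  L3 | P0:E(10), P1:I, P2:I, P3:I | bus: BusRd
[6] P2: store L0 := 86 | P0:I, P1:I, P2:M(86), P3:I | bus: none
[7] P0: store L3 := 39 | P0:M(39), P1:I, P2:I, P3:I | bus: none
[8] P2: store L4 := 35 | P0:I, P1:I, P2:M(35), P3:I | bus: BusRdX
[9] P2: store L3 := 93 | P0:I, P1:I, P2:M(93), P3:I | bus: BusRdX,Flush
[10] P0: store L2 := 55 | P0:M(55), P1:I, P2:I, P3:I | bus: BusRdX
[11] P3: store L1 := 37 | P0:I, P1:I, P2:I, P3:M(37) | bus: BusRdX,Flush
[12] P2: store L3 := 75 | P0:I, P1:I, P2:M(75), P3:I | bus: none
[13] P3: store L2 := 73 | P0:I, P1:I, P2:I, P3:M(73) | bus: BusRdX,Flush
[14] P3: load  L4 | P0:I, P1:I, P2:S(35), P3:S(35) | bus: BusRd,Flush
[15] P1: store L2 := 64 | P0:I, P1:M(64), P2:I, P3:I | bus: BusRdX,Flush
[16] P2: store L3 := 5 | P0:I, P1:I, P2:M(5), P3:I | bus: none
[17] P0: load  L0 | P0:S(86), P1:I, P2:S(86), P3:I | bus: BusRd,Flush
[18] P0: load  L0 | P0:S(86), P1:I, P2:S(86), P3:I | bus: none
[19] P1: store L0 := 22 | P0:I, P1:M(22), P2:I, P3:I | bus: BusRdX
[20] P0: load  L1 | P0:S(37), P1:I, P2:I, P3:S(37) | bus: BusRd,Flush
[21] P1: store L1 := 70 | P0:I, P1:M(70), P2:I, P3:I | bus: BusRdX
[22] P0: store L2 := 91 | P0:M(91), P1:I, P2:I, P3:I | bus: BusRdX,Flush

bus = none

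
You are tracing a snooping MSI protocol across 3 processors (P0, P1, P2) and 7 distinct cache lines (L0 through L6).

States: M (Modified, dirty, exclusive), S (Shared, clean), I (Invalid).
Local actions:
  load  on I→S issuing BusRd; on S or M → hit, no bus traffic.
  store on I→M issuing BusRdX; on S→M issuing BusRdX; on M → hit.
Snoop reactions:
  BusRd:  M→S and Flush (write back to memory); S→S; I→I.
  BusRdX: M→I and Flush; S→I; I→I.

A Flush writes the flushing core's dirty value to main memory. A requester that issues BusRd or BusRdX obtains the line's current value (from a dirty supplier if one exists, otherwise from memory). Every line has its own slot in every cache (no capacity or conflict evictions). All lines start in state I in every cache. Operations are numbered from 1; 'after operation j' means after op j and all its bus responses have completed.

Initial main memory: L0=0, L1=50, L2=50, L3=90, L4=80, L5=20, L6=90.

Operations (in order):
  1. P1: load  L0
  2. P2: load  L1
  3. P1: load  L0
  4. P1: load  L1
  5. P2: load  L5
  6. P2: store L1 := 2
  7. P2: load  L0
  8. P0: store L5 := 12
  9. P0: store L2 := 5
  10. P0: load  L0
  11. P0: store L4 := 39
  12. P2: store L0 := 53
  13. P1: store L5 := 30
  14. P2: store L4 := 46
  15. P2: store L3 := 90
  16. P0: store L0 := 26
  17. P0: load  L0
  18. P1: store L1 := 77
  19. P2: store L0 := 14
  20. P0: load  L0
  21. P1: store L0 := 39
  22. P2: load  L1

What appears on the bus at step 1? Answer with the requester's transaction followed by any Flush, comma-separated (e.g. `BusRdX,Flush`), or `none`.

bus = BusRd

1. P1: load  L0  bus=[BusRd]  L0: P0=I P1=S P2=I  mem[L0]=0
2. P2: load  L1  bus=[BusRd]  L1: P0=I P1=I P2=S  mem[L1]=50
3. P1: load  L0  bus=[-]  L0: P0=I P1=S P2=I  mem[L0]=0
4. P1: load  L1  bus=[BusRd]  L1: P0=I P1=S P2=S  mem[L1]=50
5. P2: load  L5  bus=[BusRd]  L5: P0=I P1=I P2=S  mem[L5]=20
6. P2: store L1 := 2  bus=[BusRdX]  L1: P0=I P1=I P2=M  mem[L1]=50
7. P2: load  L0  bus=[BusRd]  L0: P0=I P1=S P2=S  mem[L0]=0
8. P0: store L5 := 12  bus=[BusRdX]  L5: P0=M P1=I P2=I  mem[L5]=20
9. P0: store L2 := 5  bus=[BusRdX]  L2: P0=M P1=I P2=I  mem[L2]=50
10. P0: load  L0  bus=[BusRd]  L0: P0=S P1=S P2=S  mem[L0]=0
11. P0: store L4 := 39  bus=[BusRdX]  L4: P0=M P1=I P2=I  mem[L4]=80
12. P2: store L0 := 53  bus=[BusRdX]  L0: P0=I P1=I P2=M  mem[L0]=0
13. P1: store L5 := 30  bus=[BusRdX,Flush]  L5: P0=I P1=M P2=I  mem[L5]=12
14. P2: store L4 := 46  bus=[BusRdX,Flush]  L4: P0=I P1=I P2=M  mem[L4]=39
15. P2: store L3 := 90  bus=[BusRdX]  L3: P0=I P1=I P2=M  mem[L3]=90
16. P0: store L0 := 26  bus=[BusRdX,Flush]  L0: P0=M P1=I P2=I  mem[L0]=53
17. P0: load  L0  bus=[-]  L0: P0=M P1=I P2=I  mem[L0]=53
18. P1: store L1 := 77  bus=[BusRdX,Flush]  L1: P0=I P1=M P2=I  mem[L1]=2
19. P2: store L0 := 14  bus=[BusRdX,Flush]  L0: P0=I P1=I P2=M  mem[L0]=26
20. P0: load  L0  bus=[BusRd,Flush]  L0: P0=S P1=I P2=S  mem[L0]=14
21. P1: store L0 := 39  bus=[BusRdX]  L0: P0=I P1=M P2=I  mem[L0]=14
22. P2: load  L1  bus=[BusRd,Flush]  L1: P0=I P1=S P2=S  mem[L1]=77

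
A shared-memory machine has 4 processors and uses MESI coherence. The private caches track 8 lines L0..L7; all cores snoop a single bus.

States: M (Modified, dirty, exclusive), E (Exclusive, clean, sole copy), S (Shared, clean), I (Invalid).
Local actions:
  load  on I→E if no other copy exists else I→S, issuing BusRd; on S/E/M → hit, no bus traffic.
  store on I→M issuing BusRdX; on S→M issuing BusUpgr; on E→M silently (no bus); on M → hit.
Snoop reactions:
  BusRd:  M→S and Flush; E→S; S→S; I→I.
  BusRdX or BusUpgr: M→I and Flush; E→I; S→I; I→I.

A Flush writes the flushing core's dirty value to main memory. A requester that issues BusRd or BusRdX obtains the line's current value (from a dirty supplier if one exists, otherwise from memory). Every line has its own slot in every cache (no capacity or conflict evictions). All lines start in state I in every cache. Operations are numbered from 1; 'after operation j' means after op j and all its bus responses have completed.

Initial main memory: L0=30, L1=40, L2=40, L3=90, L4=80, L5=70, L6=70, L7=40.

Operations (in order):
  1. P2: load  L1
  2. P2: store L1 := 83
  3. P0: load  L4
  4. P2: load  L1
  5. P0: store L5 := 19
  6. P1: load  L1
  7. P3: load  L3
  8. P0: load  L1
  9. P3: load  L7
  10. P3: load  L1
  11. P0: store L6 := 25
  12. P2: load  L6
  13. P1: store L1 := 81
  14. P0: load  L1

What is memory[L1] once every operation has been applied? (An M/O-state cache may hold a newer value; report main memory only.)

step 1: P2: load  L1  ⟶  IIEI  (L1)  txn=BusRd  M[L1]=40
step 2: P2: store L1 := 83  ⟶  IIMI  (L1)  txn=∅  M[L1]=40
step 3: P0: load  L4  ⟶  EIII  (L4)  txn=BusRd  M[L4]=80
step 4: P2: load  L1  ⟶  IIMI  (L1)  txn=∅  M[L1]=40
step 5: P0: store L5 := 19  ⟶  MIII  (L5)  txn=BusRdX  M[L5]=70
step 6: P1: load  L1  ⟶  ISSI  (L1)  txn=BusRd+Flush  M[L1]=83
step 7: P3: load  L3  ⟶  IIIE  (L3)  txn=BusRd  M[L3]=90
step 8: P0: load  L1  ⟶  SSSI  (L1)  txn=BusRd  M[L1]=83
step 9: P3: load  L7  ⟶  IIIE  (L7)  txn=BusRd  M[L7]=40
step 10: P3: load  L1  ⟶  SSSS  (L1)  txn=BusRd  M[L1]=83
step 11: P0: store L6 := 25  ⟶  MIII  (L6)  txn=BusRdX  M[L6]=70
step 12: P2: load  L6  ⟶  SISI  (L6)  txn=BusRd+Flush  M[L6]=25
step 13: P1: store L1 := 81  ⟶  IMII  (L1)  txn=BusUpgr  M[L1]=83
step 14: P0: load  L1  ⟶  SSII  (L1)  txn=BusRd+Flush  M[L1]=81

memory[L1] = 81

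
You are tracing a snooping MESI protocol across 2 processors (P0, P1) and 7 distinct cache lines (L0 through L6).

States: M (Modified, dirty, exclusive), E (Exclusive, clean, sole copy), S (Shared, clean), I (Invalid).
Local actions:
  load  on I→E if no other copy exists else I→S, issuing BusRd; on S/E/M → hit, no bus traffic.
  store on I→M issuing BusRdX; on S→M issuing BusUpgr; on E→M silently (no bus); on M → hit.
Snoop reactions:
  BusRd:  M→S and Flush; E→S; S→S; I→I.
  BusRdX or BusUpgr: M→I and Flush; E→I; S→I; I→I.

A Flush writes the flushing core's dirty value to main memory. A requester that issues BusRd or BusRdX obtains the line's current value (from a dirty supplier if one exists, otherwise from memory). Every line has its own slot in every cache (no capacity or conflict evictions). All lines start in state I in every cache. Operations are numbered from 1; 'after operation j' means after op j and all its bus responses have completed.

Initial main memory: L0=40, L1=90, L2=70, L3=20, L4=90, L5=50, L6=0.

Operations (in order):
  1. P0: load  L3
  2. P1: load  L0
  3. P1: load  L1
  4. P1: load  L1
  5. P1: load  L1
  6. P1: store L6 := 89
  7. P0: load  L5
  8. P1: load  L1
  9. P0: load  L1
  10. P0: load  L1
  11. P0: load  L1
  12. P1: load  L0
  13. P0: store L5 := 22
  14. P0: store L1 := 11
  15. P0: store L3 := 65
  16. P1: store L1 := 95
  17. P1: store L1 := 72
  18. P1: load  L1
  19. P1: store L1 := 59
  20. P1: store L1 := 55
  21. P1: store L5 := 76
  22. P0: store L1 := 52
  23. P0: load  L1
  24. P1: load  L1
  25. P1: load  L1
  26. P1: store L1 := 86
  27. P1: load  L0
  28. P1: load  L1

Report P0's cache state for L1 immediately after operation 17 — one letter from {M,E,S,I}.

state = I

step 1: P0: load  L3  ⟶  EI  (L3)  txn=BusRd  M[L3]=20
step 2: P1: load  L0  ⟶  IE  (L0)  txn=BusRd  M[L0]=40
step 3: P1: load  L1  ⟶  IE  (L1)  txn=BusRd  M[L1]=90
step 4: P1: load  L1  ⟶  IE  (L1)  txn=∅  M[L1]=90
step 5: P1: load  L1  ⟶  IE  (L1)  txn=∅  M[L1]=90
step 6: P1: store L6 := 89  ⟶  IM  (L6)  txn=BusRdX  M[L6]=0
step 7: P0: load  L5  ⟶  EI  (L5)  txn=BusRd  M[L5]=50
step 8: P1: load  L1  ⟶  IE  (L1)  txn=∅  M[L1]=90
step 9: P0: load  L1  ⟶  SS  (L1)  txn=BusRd  M[L1]=90
step 10: P0: load  L1  ⟶  SS  (L1)  txn=∅  M[L1]=90
step 11: P0: load  L1  ⟶  SS  (L1)  txn=∅  M[L1]=90
step 12: P1: load  L0  ⟶  IE  (L0)  txn=∅  M[L0]=40
step 13: P0: store L5 := 22  ⟶  MI  (L5)  txn=∅  M[L5]=50
step 14: P0: store L1 := 11  ⟶  MI  (L1)  txn=BusUpgr  M[L1]=90
step 15: P0: store L3 := 65  ⟶  MI  (L3)  txn=∅  M[L3]=20
step 16: P1: store L1 := 95  ⟶  IM  (L1)  txn=BusRdX+Flush  M[L1]=11
step 17: P1: store L1 := 72  ⟶  IM  (L1)  txn=∅  M[L1]=11
step 18: P1: load  L1  ⟶  IM  (L1)  txn=∅  M[L1]=11
step 19: P1: store L1 := 59  ⟶  IM  (L1)  txn=∅  M[L1]=11
step 20: P1: store L1 := 55  ⟶  IM  (L1)  txn=∅  M[L1]=11
step 21: P1: store L5 := 76  ⟶  IM  (L5)  txn=BusRdX+Flush  M[L5]=22
step 22: P0: store L1 := 52  ⟶  MI  (L1)  txn=BusRdX+Flush  M[L1]=55
step 23: P0: load  L1  ⟶  MI  (L1)  txn=∅  M[L1]=55
step 24: P1: load  L1  ⟶  SS  (L1)  txn=BusRd+Flush  M[L1]=52
step 25: P1: load  L1  ⟶  SS  (L1)  txn=∅  M[L1]=52
step 26: P1: store L1 := 86  ⟶  IM  (L1)  txn=BusUpgr  M[L1]=52
step 27: P1: load  L0  ⟶  IE  (L0)  txn=∅  M[L0]=40
step 28: P1: load  L1  ⟶  IM  (L1)  txn=∅  M[L1]=52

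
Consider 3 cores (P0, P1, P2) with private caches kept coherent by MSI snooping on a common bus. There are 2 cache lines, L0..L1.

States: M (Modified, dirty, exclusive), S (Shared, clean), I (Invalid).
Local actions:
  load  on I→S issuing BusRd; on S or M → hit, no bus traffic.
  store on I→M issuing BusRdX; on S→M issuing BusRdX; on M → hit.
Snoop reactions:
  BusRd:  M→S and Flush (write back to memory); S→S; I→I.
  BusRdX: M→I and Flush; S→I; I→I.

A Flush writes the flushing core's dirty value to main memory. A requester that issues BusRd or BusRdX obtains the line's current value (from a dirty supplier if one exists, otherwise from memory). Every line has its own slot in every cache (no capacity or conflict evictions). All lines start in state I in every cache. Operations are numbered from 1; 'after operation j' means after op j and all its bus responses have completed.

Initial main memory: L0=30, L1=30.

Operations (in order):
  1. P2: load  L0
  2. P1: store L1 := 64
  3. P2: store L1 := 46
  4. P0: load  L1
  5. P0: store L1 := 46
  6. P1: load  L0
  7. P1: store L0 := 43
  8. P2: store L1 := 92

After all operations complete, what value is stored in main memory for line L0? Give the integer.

memory[L0] = 30

[1] P2: load  L0 | P0:I, P1:I, P2:S(30) | bus: BusRd
[2] P1: store L1 := 64 | P0:I, P1:M(64), P2:I | bus: BusRdX
[3] P2: store L1 := 46 | P0:I, P1:I, P2:M(46) | bus: BusRdX,Flush
[4] P0: load  L1 | P0:S(46), P1:I, P2:S(46) | bus: BusRd,Flush
[5] P0: store L1 := 46 | P0:M(46), P1:I, P2:I | bus: BusRdX
[6] P1: load  L0 | P0:I, P1:S(30), P2:S(30) | bus: BusRd
[7] P1: store L0 := 43 | P0:I, P1:M(43), P2:I | bus: BusRdX
[8] P2: store L1 := 92 | P0:I, P1:I, P2:M(92) | bus: BusRdX,Flush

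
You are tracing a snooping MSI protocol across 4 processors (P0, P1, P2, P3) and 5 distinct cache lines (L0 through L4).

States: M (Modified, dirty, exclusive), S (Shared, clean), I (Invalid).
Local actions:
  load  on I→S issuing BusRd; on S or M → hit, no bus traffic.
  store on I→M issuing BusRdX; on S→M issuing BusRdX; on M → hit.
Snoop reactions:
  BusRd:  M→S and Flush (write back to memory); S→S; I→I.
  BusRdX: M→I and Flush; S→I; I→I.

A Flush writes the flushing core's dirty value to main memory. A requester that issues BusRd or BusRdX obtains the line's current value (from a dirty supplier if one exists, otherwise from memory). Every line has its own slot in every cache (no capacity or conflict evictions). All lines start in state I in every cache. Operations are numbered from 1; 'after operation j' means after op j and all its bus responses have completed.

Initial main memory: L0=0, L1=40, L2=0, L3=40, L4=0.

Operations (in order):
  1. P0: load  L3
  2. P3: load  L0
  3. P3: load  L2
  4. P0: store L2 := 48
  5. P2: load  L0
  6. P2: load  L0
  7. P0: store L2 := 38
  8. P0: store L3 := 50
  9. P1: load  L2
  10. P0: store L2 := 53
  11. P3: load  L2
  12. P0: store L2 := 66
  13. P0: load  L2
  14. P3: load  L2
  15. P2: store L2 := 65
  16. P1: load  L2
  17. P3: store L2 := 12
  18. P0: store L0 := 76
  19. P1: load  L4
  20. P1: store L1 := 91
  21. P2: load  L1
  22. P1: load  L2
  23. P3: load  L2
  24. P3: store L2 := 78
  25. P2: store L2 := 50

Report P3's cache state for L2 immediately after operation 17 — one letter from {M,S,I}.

state = M

1. P0: load  L3  bus=[BusRd]  L3: P0=S P1=I P2=I P3=I  mem[L3]=40
2. P3: load  L0  bus=[BusRd]  L0: P0=I P1=I P2=I P3=S  mem[L0]=0
3. P3: load  L2  bus=[BusRd]  L2: P0=I P1=I P2=I P3=S  mem[L2]=0
4. P0: store L2 := 48  bus=[BusRdX]  L2: P0=M P1=I P2=I P3=I  mem[L2]=0
5. P2: load  L0  bus=[BusRd]  L0: P0=I P1=I P2=S P3=S  mem[L0]=0
6. P2: load  L0  bus=[-]  L0: P0=I P1=I P2=S P3=S  mem[L0]=0
7. P0: store L2 := 38  bus=[-]  L2: P0=M P1=I P2=I P3=I  mem[L2]=0
8. P0: store L3 := 50  bus=[BusRdX]  L3: P0=M P1=I P2=I P3=I  mem[L3]=40
9. P1: load  L2  bus=[BusRd,Flush]  L2: P0=S P1=S P2=I P3=I  mem[L2]=38
10. P0: store L2 := 53  bus=[BusRdX]  L2: P0=M P1=I P2=I P3=I  mem[L2]=38
11. P3: load  L2  bus=[BusRd,Flush]  L2: P0=S P1=I P2=I P3=S  mem[L2]=53
12. P0: store L2 := 66  bus=[BusRdX]  L2: P0=M P1=I P2=I P3=I  mem[L2]=53
13. P0: load  L2  bus=[-]  L2: P0=M P1=I P2=I P3=I  mem[L2]=53
14. P3: load  L2  bus=[BusRd,Flush]  L2: P0=S P1=I P2=I P3=S  mem[L2]=66
15. P2: store L2 := 65  bus=[BusRdX]  L2: P0=I P1=I P2=M P3=I  mem[L2]=66
16. P1: load  L2  bus=[BusRd,Flush]  L2: P0=I P1=S P2=S P3=I  mem[L2]=65
17. P3: store L2 := 12  bus=[BusRdX]  L2: P0=I P1=I P2=I P3=M  mem[L2]=65
18. P0: store L0 := 76  bus=[BusRdX]  L0: P0=M P1=I P2=I P3=I  mem[L0]=0
19. P1: load  L4  bus=[BusRd]  L4: P0=I P1=S P2=I P3=I  mem[L4]=0
20. P1: store L1 := 91  bus=[BusRdX]  L1: P0=I P1=M P2=I P3=I  mem[L1]=40
21. P2: load  L1  bus=[BusRd,Flush]  L1: P0=I P1=S P2=S P3=I  mem[L1]=91
22. P1: load  L2  bus=[BusRd,Flush]  L2: P0=I P1=S P2=I P3=S  mem[L2]=12
23. P3: load  L2  bus=[-]  L2: P0=I P1=S P2=I P3=S  mem[L2]=12
24. P3: store L2 := 78  bus=[BusRdX]  L2: P0=I P1=I P2=I P3=M  mem[L2]=12
25. P2: store L2 := 50  bus=[BusRdX,Flush]  L2: P0=I P1=I P2=M P3=I  mem[L2]=78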